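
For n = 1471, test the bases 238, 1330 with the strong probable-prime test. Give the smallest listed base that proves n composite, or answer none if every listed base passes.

none

n − 1 = 1470 = 2^1 · 735, so s = 1 and d = 735.
Base 238: x_0 = 238^735 mod 1471 = 1470. x_0 = 1470 ≡ −1, so 238 is not a witness.
Base 1330: x_0 = 1330^735 mod 1471 = 1470. x_0 = 1470 ≡ −1, so 1330 is not a witness.
No listed base is a witness for 1471.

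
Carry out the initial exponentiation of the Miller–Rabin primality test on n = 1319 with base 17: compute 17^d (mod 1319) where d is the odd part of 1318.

1318

n − 1 = 1318 = 2^1 · 659, so s = 1 and d = 659.
By repeated squaring, 17^659 ≡ 1318 (mod 1319).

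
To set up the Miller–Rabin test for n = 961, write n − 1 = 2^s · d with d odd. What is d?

15

Halving: 960 → 480 → 240 → 120 → 60 → 30 → 15; 15 is odd.
So 960 = 2^6 · 15.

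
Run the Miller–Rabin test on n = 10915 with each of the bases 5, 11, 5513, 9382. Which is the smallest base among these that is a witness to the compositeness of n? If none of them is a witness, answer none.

n − 1 = 10914 = 2^1 · 5457, so s = 1 and d = 5457.
Base 5: x_0 = 5^5457 mod 10915 = 1355. x_0 ∉ {1, 10914} and s = 1, so 5 is a Miller–Rabin witness and 10915 is composite.
Base 11: x_0 = 11^5457 mod 10915 = 5586. x_0 ∉ {1, 10914} and s = 1, so 11 is a Miller–Rabin witness and 10915 is composite.
Base 5513: x_0 = 5513^5457 mod 10915 = 6623. x_0 ∉ {1, 10914} and s = 1, so 5513 is a Miller–Rabin witness and 10915 is composite.
Base 9382: x_0 = 9382^5457 mod 10915 = 1417. x_0 ∉ {1, 10914} and s = 1, so 9382 is a Miller–Rabin witness and 10915 is composite.
The smallest witness among the given bases is 5.

5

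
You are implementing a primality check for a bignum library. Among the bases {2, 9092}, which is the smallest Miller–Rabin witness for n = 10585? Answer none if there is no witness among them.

n − 1 = 10584 = 2^3 · 1323, so s = 3 and d = 1323.
Base 2: x_0 = 2^1323 mod 10585 = 7958. x_0 is neither 1 nor 10584, so continue squaring. x_1 = 7958^2 mod 10585 = 10294. x_2 = 10294^2 mod 10585 = 1. x_2 = 1 but x_1 ≠ ±1, a nontrivial square root of 1 — 2 is a witness and 10585 is composite.
Base 9092: x_0 = 9092^1323 mod 10585 = 1438. x_0 is neither 1 nor 10584, so continue squaring. x_1 = 1438^2 mod 10585 = 3769. x_2 = 3769^2 mod 10585 = 291. Reached i = s−1 = 2 without hitting −1: 9092 is a Miller–Rabin witness and 10585 is composite.
The smallest witness among the given bases is 2.

2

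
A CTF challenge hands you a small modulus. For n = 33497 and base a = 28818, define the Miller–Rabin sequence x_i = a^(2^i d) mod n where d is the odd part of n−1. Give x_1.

n − 1 = 33496 = 2^3 · 4187, so s = 3 and d = 4187.
Repeated squaring mod 33497: 28818^1 ≡ 28818, 28818^2 ≡ 19500, 28818^4 ≡ 25553, 28818^8 ≡ 32285, 28818^16 ≡ 28573, 28818^32 ≡ 27445, 28818^64 ≡ 14483, 28818^128 ≡ 32572, 28818^256 ≡ 18200, 28818^512 ≡ 21664, 28818^1024 ≡ 2429, 28818^2048 ≡ 4569, 28818^4096 ≡ 7130.
4187 = 4096 + 64 + 16 + 8 + 2 + 1, so 28818^4187 ≡ 7130·14483·28573·32285·19500·28818 ≡ 8221 (mod 33497).
x_0 = 8221.
x_1 = 8221^2 mod 33497 = 21392.

21392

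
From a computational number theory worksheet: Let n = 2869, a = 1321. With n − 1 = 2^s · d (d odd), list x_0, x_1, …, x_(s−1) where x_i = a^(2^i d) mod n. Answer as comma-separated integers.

n − 1 = 2868 = 2^2 · 717, so s = 2 and d = 717.
x_0 = 1321^717 mod 2869 = 540.
x_1 = 540^2 mod 2869 = 1831.

540, 1831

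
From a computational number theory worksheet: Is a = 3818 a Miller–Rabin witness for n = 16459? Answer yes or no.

n − 1 = 16458 = 2^1 · 8229, so s = 1 and d = 8229.
Repeated squaring mod 16459: 3818^1 ≡ 3818, 3818^2 ≡ 10909, 3818^4 ≡ 7711, 3818^8 ≡ 9613, 3818^16 ≡ 8943, 3818^32 ≡ 2968, 3818^64 ≡ 3459, 3818^128 ≡ 15447, 3818^256 ≡ 3686, 3818^512 ≡ 7921, 3818^1024 ≡ 533, 3818^2048 ≡ 4286, 3818^4096 ≡ 1552, 3818^8192 ≡ 5690.
8229 = 8192 + 32 + 4 + 1, so 3818^8229 ≡ 5690·2968·7711·3818 ≡ 4049 (mod 16459).
x_0 = 3818^8229 mod 16459 = 4049.
x_0 ∉ {1, 16458} and s = 1, so 3818 is a Miller–Rabin witness and 16459 is composite.

yes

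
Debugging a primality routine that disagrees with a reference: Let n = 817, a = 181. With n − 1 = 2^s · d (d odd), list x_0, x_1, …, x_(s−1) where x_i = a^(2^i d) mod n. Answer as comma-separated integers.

n − 1 = 816 = 2^4 · 51, so s = 4 and d = 51.
x_0 = 181^51 mod 817 = 293.
x_1 = 293^2 mod 817 = 64.
x_2 = 64^2 mod 817 = 11.
x_3 = 11^2 mod 817 = 121.

293, 64, 11, 121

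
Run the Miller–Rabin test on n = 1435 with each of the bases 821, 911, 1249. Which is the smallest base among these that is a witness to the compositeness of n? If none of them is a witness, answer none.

911

n − 1 = 1434 = 2^1 · 717, so s = 1 and d = 717.
Base 821: x_0 = 821^717 mod 1435 = 1. x_0 = 1, so 821 is not a witness.
Base 911: x_0 = 911^717 mod 1435 = 911. x_0 ∉ {1, 1434} and s = 1, so 911 is a Miller–Rabin witness and 1435 is composite.
Base 1249: x_0 = 1249^717 mod 1435 = 1049. x_0 ∉ {1, 1434} and s = 1, so 1249 is a Miller–Rabin witness and 1435 is composite.
The smallest witness among the given bases is 911.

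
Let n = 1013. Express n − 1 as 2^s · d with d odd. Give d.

Halving: 1012 → 506 → 253; 253 is odd.
So 1012 = 2^2 · 253.

253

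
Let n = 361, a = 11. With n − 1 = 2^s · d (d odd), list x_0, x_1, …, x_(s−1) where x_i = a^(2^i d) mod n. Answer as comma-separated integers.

96, 191, 20

n − 1 = 360 = 2^3 · 45, so s = 3 and d = 45.
x_0 = 11^45 mod 361 = 96.
x_1 = 96^2 mod 361 = 191.
x_2 = 191^2 mod 361 = 20.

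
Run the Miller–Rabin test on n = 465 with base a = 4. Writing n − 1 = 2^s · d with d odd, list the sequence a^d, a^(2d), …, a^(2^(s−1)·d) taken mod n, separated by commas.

349, 436, 376, 16

n − 1 = 464 = 2^4 · 29, so s = 4 and d = 29.
x_0 = 4^29 mod 465 = 349.
x_1 = 349^2 mod 465 = 436.
x_2 = 436^2 mod 465 = 376.
x_3 = 376^2 mod 465 = 16.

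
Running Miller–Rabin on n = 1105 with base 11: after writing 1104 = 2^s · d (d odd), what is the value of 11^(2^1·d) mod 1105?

n − 1 = 1104 = 2^4 · 69, so s = 4 and d = 69.
Repeated squaring mod 1105: 11^1 ≡ 11, 11^2 ≡ 121, 11^4 ≡ 276, 11^8 ≡ 1036, 11^16 ≡ 341, 11^32 ≡ 256, 11^64 ≡ 341.
69 = 64 + 4 + 1, so 11^69 ≡ 341·276·11 ≡ 996 (mod 1105).
x_0 = 996.
x_1 = 996^2 mod 1105 = 831.

831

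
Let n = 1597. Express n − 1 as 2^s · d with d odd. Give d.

Halving: 1596 → 798 → 399; 399 is odd.
So 1596 = 2^2 · 399.

399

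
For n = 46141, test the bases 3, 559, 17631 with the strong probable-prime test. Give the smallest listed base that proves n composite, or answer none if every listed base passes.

none

n − 1 = 46140 = 2^2 · 11535, so s = 2 and d = 11535.
Base 3: x_0 = 3^11535 mod 46141 = 1. x_0 = 1, so 3 is not a witness.
Base 559: x_0 = 559^11535 mod 46141 = 39396. x_0 is neither 1 nor 46140, so continue squaring. x_1 = 39396^2 mod 46141 = 46140. x_1 ≡ −1, so 559 is not a witness.
Base 17631: x_0 = 17631^11535 mod 46141 = 6745. x_0 is neither 1 nor 46140, so continue squaring. x_1 = 6745^2 mod 46141 = 46140. x_1 ≡ −1, so 17631 is not a witness.
No listed base is a witness for 46141.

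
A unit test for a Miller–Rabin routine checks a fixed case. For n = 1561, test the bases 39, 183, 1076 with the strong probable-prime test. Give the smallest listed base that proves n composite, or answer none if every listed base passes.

none

n − 1 = 1560 = 2^3 · 195, so s = 3 and d = 195.
Base 39: x_0 = 39^195 mod 1561 = 1. x_0 = 1, so 39 is not a witness.
Base 183: x_0 = 183^195 mod 1561 = 1. x_0 = 1, so 183 is not a witness.
Base 1076: x_0 = 1076^195 mod 1561 = 1560. x_0 = 1560 ≡ −1, so 1076 is not a witness.
No listed base is a witness for 1561.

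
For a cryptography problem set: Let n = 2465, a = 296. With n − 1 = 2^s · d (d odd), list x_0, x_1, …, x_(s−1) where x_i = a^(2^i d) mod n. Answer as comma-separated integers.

1536, 291, 871, 1886, 1

n − 1 = 2464 = 2^5 · 77, so s = 5 and d = 77.
x_0 = 296^77 mod 2465 = 1536.
x_1 = 1536^2 mod 2465 = 291.
x_2 = 291^2 mod 2465 = 871.
x_3 = 871^2 mod 2465 = 1886.
x_4 = 1886^2 mod 2465 = 1.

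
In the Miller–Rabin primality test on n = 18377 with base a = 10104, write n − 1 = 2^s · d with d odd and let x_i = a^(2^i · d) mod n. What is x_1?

n − 1 = 18376 = 2^3 · 2297, so s = 3 and d = 2297.
x_0 = 10104^2297 mod 18377 = 12642.
x_1 = 12642^2 mod 18377 = 13772.

13772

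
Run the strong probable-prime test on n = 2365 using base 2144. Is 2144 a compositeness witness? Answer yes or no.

no

n − 1 = 2364 = 2^2 · 591, so s = 2 and d = 591.
x_0 = 2144^591 mod 2365 = 2364.
x_0 = 2364 ≡ −1, so 2144 is not a witness.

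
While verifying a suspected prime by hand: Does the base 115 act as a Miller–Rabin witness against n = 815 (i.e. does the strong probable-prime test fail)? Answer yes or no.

yes

n − 1 = 814 = 2^1 · 407, so s = 1 and d = 407.
By repeated squaring, 115^407 ≡ 185 (mod 815).
x_0 = 115^407 mod 815 = 185.
x_0 ∉ {1, 814} and s = 1, so 115 is a Miller–Rabin witness and 815 is composite.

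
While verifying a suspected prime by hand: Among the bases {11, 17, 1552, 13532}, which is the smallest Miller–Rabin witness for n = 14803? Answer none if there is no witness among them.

n − 1 = 14802 = 2^1 · 7401, so s = 1 and d = 7401.
Base 11: x_0 = 11^7401 mod 14803 = 13529. x_0 ∉ {1, 14802} and s = 1, so 11 is a Miller–Rabin witness and 14803 is composite.
Base 17: x_0 = 17^7401 mod 14803 = 4462. x_0 ∉ {1, 14802} and s = 1, so 17 is a Miller–Rabin witness and 14803 is composite.
Base 1552: x_0 = 1552^7401 mod 14803 = 8931. x_0 ∉ {1, 14802} and s = 1, so 1552 is a Miller–Rabin witness and 14803 is composite.
Base 13532: x_0 = 13532^7401 mod 14803 = 1815. x_0 ∉ {1, 14802} and s = 1, so 13532 is a Miller–Rabin witness and 14803 is composite.
The smallest witness among the given bases is 11.

11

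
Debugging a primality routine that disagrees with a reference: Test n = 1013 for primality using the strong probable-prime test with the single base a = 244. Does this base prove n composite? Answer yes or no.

no

n − 1 = 1012 = 2^2 · 253, so s = 2 and d = 253.
x_0 = 244^253 mod 1013 = 45.
x_0 is neither 1 nor 1012, so continue squaring.
x_1 = 45^2 mod 1013 = 1012.
x_1 ≡ −1, so 244 is not a witness.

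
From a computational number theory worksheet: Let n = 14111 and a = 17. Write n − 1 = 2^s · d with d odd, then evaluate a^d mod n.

8183

n − 1 = 14110 = 2^1 · 7055, so s = 1 and d = 7055.
17^7055 mod 14111 = 8183.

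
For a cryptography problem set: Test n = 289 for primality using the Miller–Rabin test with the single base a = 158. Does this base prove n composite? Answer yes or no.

no

n − 1 = 288 = 2^5 · 9, so s = 5 and d = 9.
By repeated squaring, 158^9 ≡ 131 (mod 289).
x_0 = 158^9 mod 289 = 131.
x_0 is neither 1 nor 288, so continue squaring.
x_1 = 131^2 mod 289 = 110.
x_2 = 110^2 mod 289 = 251.
x_3 = 251^2 mod 289 = 288.
x_3 ≡ −1, so 158 is not a witness.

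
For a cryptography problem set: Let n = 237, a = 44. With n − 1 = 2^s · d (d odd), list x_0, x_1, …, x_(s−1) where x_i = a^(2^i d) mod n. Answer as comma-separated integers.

n − 1 = 236 = 2^2 · 59, so s = 2 and d = 59.
x_0 = 44^59 mod 237 = 26.
x_1 = 26^2 mod 237 = 202.

26, 202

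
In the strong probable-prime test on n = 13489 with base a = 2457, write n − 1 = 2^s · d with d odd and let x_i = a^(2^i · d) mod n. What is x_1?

196

n − 1 = 13488 = 2^4 · 843, so s = 4 and d = 843.
Repeated squaring mod 13489: 2457^1 ≡ 2457, 2457^2 ≡ 7266, 2457^4 ≡ 12299, 2457^8 ≡ 13244, 2457^16 ≡ 6069, 2457^32 ≡ 7791, 2457^64 ≡ 12670, 2457^128 ≡ 9800, 2457^256 ≡ 11809, 2457^512 ≡ 3199.
843 = 512 + 256 + 64 + 8 + 2 + 1, so 2457^843 ≡ 3199·11809·12670·13244·7266·2457 ≡ 9198 (mod 13489).
x_0 = 9198.
x_1 = 9198^2 mod 13489 = 196.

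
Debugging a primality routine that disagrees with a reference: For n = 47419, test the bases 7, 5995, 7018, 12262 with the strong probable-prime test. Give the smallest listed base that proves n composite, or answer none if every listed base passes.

none

n − 1 = 47418 = 2^1 · 23709, so s = 1 and d = 23709.
Base 7: x_0 = 7^23709 mod 47419 = 47418. x_0 = 47418 ≡ −1, so 7 is not a witness.
Base 5995: x_0 = 5995^23709 mod 47419 = 47418. x_0 = 47418 ≡ −1, so 5995 is not a witness.
Base 7018: x_0 = 7018^23709 mod 47419 = 47418. x_0 = 47418 ≡ −1, so 7018 is not a witness.
Base 12262: x_0 = 12262^23709 mod 47419 = 1. x_0 = 1, so 12262 is not a witness.
No listed base is a witness for 47419.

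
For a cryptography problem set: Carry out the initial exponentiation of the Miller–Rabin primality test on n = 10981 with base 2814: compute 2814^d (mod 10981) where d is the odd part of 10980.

1073

n − 1 = 10980 = 2^2 · 2745, so s = 2 and d = 2745.
2814^2745 mod 10981 = 1073.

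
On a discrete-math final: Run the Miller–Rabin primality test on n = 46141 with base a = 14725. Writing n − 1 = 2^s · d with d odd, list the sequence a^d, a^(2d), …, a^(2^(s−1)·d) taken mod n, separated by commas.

n − 1 = 46140 = 2^2 · 11535, so s = 2 and d = 11535.
x_0 = 14725^11535 mod 46141 = 6745.
x_1 = 6745^2 mod 46141 = 46140.

6745, 46140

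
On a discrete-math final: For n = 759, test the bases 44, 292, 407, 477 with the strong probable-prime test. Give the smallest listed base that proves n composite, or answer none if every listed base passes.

44

n − 1 = 758 = 2^1 · 379, so s = 1 and d = 379.
Base 44: x_0 = 44^379 mod 759 = 704. x_0 ∉ {1, 758} and s = 1, so 44 is a Miller–Rabin witness and 759 is composite.
Base 292: x_0 = 292^379 mod 759 = 673. x_0 ∉ {1, 758} and s = 1, so 292 is a Miller–Rabin witness and 759 is composite.
Base 407: x_0 = 407^379 mod 759 = 374. x_0 ∉ {1, 758} and s = 1, so 407 is a Miller–Rabin witness and 759 is composite.
Base 477: x_0 = 477^379 mod 759 = 366. x_0 ∉ {1, 758} and s = 1, so 477 is a Miller–Rabin witness and 759 is composite.
The smallest witness among the given bases is 44.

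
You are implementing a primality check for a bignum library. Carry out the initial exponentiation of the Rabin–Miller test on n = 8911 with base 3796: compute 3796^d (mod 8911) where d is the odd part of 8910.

6364

n − 1 = 8910 = 2^1 · 4455, so s = 1 and d = 4455.
Repeated squaring mod 8911: 3796^1 ≡ 3796, 3796^2 ≡ 529, 3796^4 ≡ 3600, 3796^8 ≡ 3406, 3796^16 ≡ 7625, 3796^32 ≡ 5261, 3796^64 ≡ 555, 3796^128 ≡ 5051, 3796^256 ≡ 408, 3796^512 ≡ 6066, 3796^1024 ≡ 2837, 3796^2048 ≡ 1936, 3796^4096 ≡ 5476.
4455 = 4096 + 256 + 64 + 32 + 4 + 2 + 1, so 3796^4455 ≡ 5476·408·555·5261·3600·529·3796 ≡ 6364 (mod 8911).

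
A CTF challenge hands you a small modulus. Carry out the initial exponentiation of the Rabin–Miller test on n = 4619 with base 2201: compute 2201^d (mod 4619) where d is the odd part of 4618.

n − 1 = 4618 = 2^1 · 2309, so s = 1 and d = 2309.
2201^2309 mod 4619 = 3348.

3348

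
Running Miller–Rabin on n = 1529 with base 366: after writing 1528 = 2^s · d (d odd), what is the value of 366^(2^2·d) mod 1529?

n − 1 = 1528 = 2^3 · 191, so s = 3 and d = 191.
By repeated squaring, 366^191 ≡ 1026 (mod 1529).
x_0 = 1026.
x_1 = 1026^2 mod 1529 = 724.
x_2 = 724^2 mod 1529 = 1258.

1258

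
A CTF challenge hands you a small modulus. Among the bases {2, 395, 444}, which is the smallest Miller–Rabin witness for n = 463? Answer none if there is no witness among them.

none

n − 1 = 462 = 2^1 · 231, so s = 1 and d = 231.
Base 2: x_0 = 2^231 mod 463 = 1. x_0 = 1, so 2 is not a witness.
Base 395: x_0 = 395^231 mod 463 = 462. x_0 = 462 ≡ −1, so 395 is not a witness.
Base 444: x_0 = 444^231 mod 463 = 1. x_0 = 1, so 444 is not a witness.
No listed base is a witness for 463.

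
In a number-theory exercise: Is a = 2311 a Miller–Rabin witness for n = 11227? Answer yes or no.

n − 1 = 11226 = 2^1 · 5613, so s = 1 and d = 5613.
By repeated squaring, 2311^5613 ≡ 6665 (mod 11227).
x_0 = 2311^5613 mod 11227 = 6665.
x_0 ∉ {1, 11226} and s = 1, so 2311 is a Miller–Rabin witness and 11227 is composite.

yes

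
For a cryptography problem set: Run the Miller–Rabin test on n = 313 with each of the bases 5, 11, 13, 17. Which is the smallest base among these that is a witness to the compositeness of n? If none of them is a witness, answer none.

n − 1 = 312 = 2^3 · 39, so s = 3 and d = 39.
Base 5: x_0 = 5^39 mod 313 = 188. x_0 is neither 1 nor 312, so continue squaring. x_1 = 188^2 mod 313 = 288. x_2 = 288^2 mod 313 = 312. x_2 ≡ −1, so 5 is not a witness.
Base 11: x_0 = 11^39 mod 313 = 312. x_0 = 312 ≡ −1, so 11 is not a witness.
Base 13: x_0 = 13^39 mod 313 = 288. x_0 is neither 1 nor 312, so continue squaring. x_1 = 288^2 mod 313 = 312. x_1 ≡ −1, so 13 is not a witness.
Base 17: x_0 = 17^39 mod 313 = 308. x_0 is neither 1 nor 312, so continue squaring. x_1 = 308^2 mod 313 = 25. x_2 = 25^2 mod 313 = 312. x_2 ≡ −1, so 17 is not a witness.
No listed base is a witness for 313.

none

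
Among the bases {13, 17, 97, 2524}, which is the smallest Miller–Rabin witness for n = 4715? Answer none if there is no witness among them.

13

n − 1 = 4714 = 2^1 · 2357, so s = 1 and d = 2357.
Base 13: x_0 = 13^2357 mod 4715 = 1898. x_0 ∉ {1, 4714} and s = 1, so 13 is a Miller–Rabin witness and 4715 is composite.
Base 17: x_0 = 17^2357 mod 4715 = 3602. x_0 ∉ {1, 4714} and s = 1, so 17 is a Miller–Rabin witness and 4715 is composite.
Base 97: x_0 = 97^2357 mod 4715 = 4242. x_0 ∉ {1, 4714} and s = 1, so 97 is a Miller–Rabin witness and 4715 is composite.
Base 2524: x_0 = 2524^2357 mod 4715 = 3694. x_0 ∉ {1, 4714} and s = 1, so 2524 is a Miller–Rabin witness and 4715 is composite.
The smallest witness among the given bases is 13.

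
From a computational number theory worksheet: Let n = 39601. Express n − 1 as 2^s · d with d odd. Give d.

2475

Halving: 39600 → 19800 → 9900 → 4950 → 2475; 2475 is odd.
So 39600 = 2^4 · 2475.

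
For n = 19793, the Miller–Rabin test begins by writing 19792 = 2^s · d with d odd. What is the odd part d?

Halving: 19792 → 9896 → 4948 → 2474 → 1237; 1237 is odd.
So 19792 = 2^4 · 1237.

1237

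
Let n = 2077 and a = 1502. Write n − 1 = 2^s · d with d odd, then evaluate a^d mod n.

1678

n − 1 = 2076 = 2^2 · 519, so s = 2 and d = 519.
By repeated squaring, 1502^519 ≡ 1678 (mod 2077).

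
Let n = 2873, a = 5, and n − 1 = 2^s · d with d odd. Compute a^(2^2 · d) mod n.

599

n − 1 = 2872 = 2^3 · 359, so s = 3 and d = 359.
x_0 = 5^359 mod 2873 = 112.
x_1 = 112^2 mod 2873 = 1052.
x_2 = 1052^2 mod 2873 = 599.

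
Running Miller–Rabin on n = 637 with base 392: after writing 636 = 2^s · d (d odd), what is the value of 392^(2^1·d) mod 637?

441

n − 1 = 636 = 2^2 · 159, so s = 2 and d = 159.
x_0 = 392^159 mod 637 = 294.
x_1 = 294^2 mod 637 = 441.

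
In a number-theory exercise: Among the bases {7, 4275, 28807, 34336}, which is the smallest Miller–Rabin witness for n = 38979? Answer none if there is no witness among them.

7

n − 1 = 38978 = 2^1 · 19489, so s = 1 and d = 19489.
Base 7: x_0 = 7^19489 mod 38979 = 31417. x_0 ∉ {1, 38978} and s = 1, so 7 is a Miller–Rabin witness and 38979 is composite.
Base 4275: x_0 = 4275^19489 mod 38979 = 20664. x_0 ∉ {1, 38978} and s = 1, so 4275 is a Miller–Rabin witness and 38979 is composite.
Base 28807: x_0 = 28807^19489 mod 38979 = 26530. x_0 ∉ {1, 38978} and s = 1, so 28807 is a Miller–Rabin witness and 38979 is composite.
Base 34336: x_0 = 34336^19489 mod 38979 = 26533. x_0 ∉ {1, 38978} and s = 1, so 34336 is a Miller–Rabin witness and 38979 is composite.
The smallest witness among the given bases is 7.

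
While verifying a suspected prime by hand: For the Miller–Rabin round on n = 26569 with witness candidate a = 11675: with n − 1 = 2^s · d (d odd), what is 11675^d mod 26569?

n − 1 = 26568 = 2^3 · 3321, so s = 3 and d = 3321.
Repeated squaring mod 26569: 11675^1 ≡ 11675, 11675^2 ≡ 6655, 11675^4 ≡ 25071, 11675^8 ≡ 12208, 11675^16 ≡ 9743, 11675^32 ≡ 21581, 11675^64 ≡ 11560, 11675^128 ≡ 18099, 11675^256 ≡ 4600, 11675^512 ≡ 11076, 11675^1024 ≡ 8703, 11675^2048 ≡ 20559.
3321 = 2048 + 1024 + 128 + 64 + 32 + 16 + 8 + 1, so 11675^3321 ≡ 20559·8703·18099·11560·21581·9743·12208·11675 ≡ 9127 (mod 26569).

9127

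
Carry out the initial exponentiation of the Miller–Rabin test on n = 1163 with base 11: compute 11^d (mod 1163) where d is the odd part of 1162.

n − 1 = 1162 = 2^1 · 581, so s = 1 and d = 581.
Repeated squaring mod 1163: 11^1 ≡ 11, 11^2 ≡ 121, 11^4 ≡ 685, 11^8 ≡ 536, 11^16 ≡ 35, 11^32 ≡ 62, 11^64 ≡ 355, 11^128 ≡ 421, 11^256 ≡ 465, 11^512 ≡ 1070.
581 = 512 + 64 + 4 + 1, so 11^581 ≡ 1070·355·685·11 ≡ 1 (mod 1163).

1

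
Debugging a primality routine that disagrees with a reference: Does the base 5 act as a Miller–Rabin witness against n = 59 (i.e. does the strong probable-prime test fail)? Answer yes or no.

n − 1 = 58 = 2^1 · 29, so s = 1 and d = 29.
Repeated squaring mod 59: 5^1 ≡ 5, 5^2 ≡ 25, 5^4 ≡ 35, 5^8 ≡ 45, 5^16 ≡ 19.
29 = 16 + 8 + 4 + 1, so 5^29 ≡ 19·45·35·5 ≡ 1 (mod 59).
x_0 = 5^29 mod 59 = 1.
x_0 = 1, so 5 is not a witness.

no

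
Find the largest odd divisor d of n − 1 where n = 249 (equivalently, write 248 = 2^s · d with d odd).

Halving: 248 → 124 → 62 → 31; 31 is odd.
So 248 = 2^3 · 31.

31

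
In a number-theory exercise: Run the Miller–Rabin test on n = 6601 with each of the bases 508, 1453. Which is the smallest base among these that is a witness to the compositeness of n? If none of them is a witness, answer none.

none

n − 1 = 6600 = 2^3 · 825, so s = 3 and d = 825.
Base 508: x_0 = 508^825 mod 6601 = 1. x_0 = 1, so 508 is not a witness.
Base 1453: x_0 = 1453^825 mod 6601 = 1. x_0 = 1, so 1453 is not a witness.
No listed base is a witness for 6601.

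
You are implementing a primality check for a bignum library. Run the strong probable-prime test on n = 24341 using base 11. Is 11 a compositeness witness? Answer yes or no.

yes

n − 1 = 24340 = 2^2 · 6085, so s = 2 and d = 6085.
x_0 = 11^6085 mod 24341 = 19020.
x_0 is neither 1 nor 24340, so continue squaring.
x_1 = 19020^2 mod 24341 = 4458.
Reached i = s−1 = 1 without hitting −1: 11 is a Miller–Rabin witness and 24341 is composite.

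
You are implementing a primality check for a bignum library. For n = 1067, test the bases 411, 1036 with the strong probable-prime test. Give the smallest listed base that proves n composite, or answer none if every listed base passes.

411

n − 1 = 1066 = 2^1 · 533, so s = 1 and d = 533.
Base 411: x_0 = 411^533 mod 1067 = 383. x_0 ∉ {1, 1066} and s = 1, so 411 is a Miller–Rabin witness and 1067 is composite.
Base 1036: x_0 = 1036^533 mod 1067 = 690. x_0 ∉ {1, 1066} and s = 1, so 1036 is a Miller–Rabin witness and 1067 is composite.
The smallest witness among the given bases is 411.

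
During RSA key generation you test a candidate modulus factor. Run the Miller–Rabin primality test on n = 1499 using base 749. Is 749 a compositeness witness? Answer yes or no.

n − 1 = 1498 = 2^1 · 749, so s = 1 and d = 749.
By repeated squaring, 749^749 ≡ 1 (mod 1499).
x_0 = 749^749 mod 1499 = 1.
x_0 = 1, so 749 is not a witness.

no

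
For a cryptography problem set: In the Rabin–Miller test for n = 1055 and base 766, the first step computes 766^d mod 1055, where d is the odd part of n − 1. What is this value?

246

n − 1 = 1054 = 2^1 · 527, so s = 1 and d = 527.
766^527 mod 1055 = 246.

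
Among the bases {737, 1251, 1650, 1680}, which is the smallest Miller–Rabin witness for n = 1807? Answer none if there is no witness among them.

n − 1 = 1806 = 2^1 · 903, so s = 1 and d = 903.
Base 737: x_0 = 737^903 mod 1807 = 1. x_0 = 1, so 737 is not a witness.
Base 1251: x_0 = 1251^903 mod 1807 = 417. x_0 ∉ {1, 1806} and s = 1, so 1251 is a Miller–Rabin witness and 1807 is composite.
Base 1650: x_0 = 1650^903 mod 1807 = 870. x_0 ∉ {1, 1806} and s = 1, so 1650 is a Miller–Rabin witness and 1807 is composite.
Base 1680: x_0 = 1680^903 mod 1807 = 14. x_0 ∉ {1, 1806} and s = 1, so 1680 is a Miller–Rabin witness and 1807 is composite.
The smallest witness among the given bases is 1251.

1251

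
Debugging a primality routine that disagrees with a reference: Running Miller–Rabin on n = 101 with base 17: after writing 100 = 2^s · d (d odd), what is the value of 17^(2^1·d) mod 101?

n − 1 = 100 = 2^2 · 25, so s = 2 and d = 25.
Repeated squaring mod 101: 17^1 ≡ 17, 17^2 ≡ 87, 17^4 ≡ 95, 17^8 ≡ 36, 17^16 ≡ 84.
25 = 16 + 8 + 1, so 17^25 ≡ 84·36·17 ≡ 100 (mod 101).
x_0 = 100.
x_1 = 100^2 mod 101 = 1.

1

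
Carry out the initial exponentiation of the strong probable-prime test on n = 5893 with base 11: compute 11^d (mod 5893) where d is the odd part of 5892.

n − 1 = 5892 = 2^2 · 1473, so s = 2 and d = 1473.
11^1473 mod 5893 = 692.

692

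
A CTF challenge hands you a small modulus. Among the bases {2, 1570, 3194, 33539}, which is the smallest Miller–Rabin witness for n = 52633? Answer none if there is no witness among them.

n − 1 = 52632 = 2^3 · 6579, so s = 3 and d = 6579.
Base 2: x_0 = 2^6579 mod 52633 = 1. x_0 = 1, so 2 is not a witness.
Base 1570: x_0 = 1570^6579 mod 52633 = 1. x_0 = 1, so 1570 is not a witness.
Base 3194: x_0 = 3194^6579 mod 52633 = 1. x_0 = 1, so 3194 is not a witness.
Base 33539: x_0 = 33539^6579 mod 52633 = 1. x_0 = 1, so 33539 is not a witness.
No listed base is a witness for 52633.

none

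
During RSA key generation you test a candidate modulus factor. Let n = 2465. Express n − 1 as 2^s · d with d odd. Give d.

Halving: 2464 → 1232 → 616 → 308 → 154 → 77; 77 is odd.
So 2464 = 2^5 · 77.

77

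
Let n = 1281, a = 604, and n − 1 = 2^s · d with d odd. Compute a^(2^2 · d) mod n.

n − 1 = 1280 = 2^8 · 5, so s = 8 and d = 5.
x_0 = 604^5 mod 1281 = 886.
x_1 = 886^2 mod 1281 = 1024.
x_2 = 1024^2 mod 1281 = 718.

718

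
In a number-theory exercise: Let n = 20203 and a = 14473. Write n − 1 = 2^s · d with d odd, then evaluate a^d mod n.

n − 1 = 20202 = 2^1 · 10101, so s = 1 and d = 10101.
Repeated squaring mod 20203: 14473^1 ≡ 14473, 14473^2 ≡ 3025, 14473^4 ≡ 18869, 14473^8 ≡ 1692, 14473^16 ≡ 14241, 14473^32 ≡ 8367, 14473^64 ≡ 3294, 14473^128 ≡ 1425, 14473^256 ≡ 10325, 14473^512 ≡ 14597, 14473^1024 ≡ 11571, 14473^2048 ≡ 2760, 14473^4096 ≡ 1069, 14473^8192 ≡ 11393.
10101 = 8192 + 1024 + 512 + 256 + 64 + 32 + 16 + 4 + 1, so 14473^10101 ≡ 11393·11571·14597·10325·3294·8367·14241·18869·14473 ≡ 13494 (mod 20203).

13494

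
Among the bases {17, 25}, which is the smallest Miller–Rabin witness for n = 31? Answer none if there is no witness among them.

none

n − 1 = 30 = 2^1 · 15, so s = 1 and d = 15.
Base 17: x_0 = 17^15 mod 31 = 30. x_0 = 30 ≡ −1, so 17 is not a witness.
Base 25: x_0 = 25^15 mod 31 = 1. x_0 = 1, so 25 is not a witness.
No listed base is a witness for 31.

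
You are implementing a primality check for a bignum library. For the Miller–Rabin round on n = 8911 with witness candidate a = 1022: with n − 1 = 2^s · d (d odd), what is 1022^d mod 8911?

n − 1 = 8910 = 2^1 · 4455, so s = 1 and d = 4455.
1022^4455 mod 8911 = 7371.

7371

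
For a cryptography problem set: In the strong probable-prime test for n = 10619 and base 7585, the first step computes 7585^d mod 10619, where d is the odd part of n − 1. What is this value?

9102

n − 1 = 10618 = 2^1 · 5309, so s = 1 and d = 5309.
7585^5309 mod 10619 = 9102.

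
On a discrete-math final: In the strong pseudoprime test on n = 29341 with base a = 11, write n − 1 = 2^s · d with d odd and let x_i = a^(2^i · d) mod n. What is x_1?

n − 1 = 29340 = 2^2 · 7335, so s = 2 and d = 7335.
x_0 = 11^7335 mod 29341 = 1331.
x_1 = 1331^2 mod 29341 = 11101.

11101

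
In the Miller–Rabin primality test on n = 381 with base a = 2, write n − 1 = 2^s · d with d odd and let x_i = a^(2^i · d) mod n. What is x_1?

n − 1 = 380 = 2^2 · 95, so s = 2 and d = 95.
Repeated squaring mod 381: 2^1 ≡ 2, 2^2 ≡ 4, 2^4 ≡ 16, 2^8 ≡ 256, 2^16 ≡ 4, 2^32 ≡ 16, 2^64 ≡ 256.
95 = 64 + 16 + 8 + 4 + 2 + 1, so 2^95 ≡ 256·4·256·16·4·2 ≡ 143 (mod 381).
x_0 = 143.
x_1 = 143^2 mod 381 = 256.

256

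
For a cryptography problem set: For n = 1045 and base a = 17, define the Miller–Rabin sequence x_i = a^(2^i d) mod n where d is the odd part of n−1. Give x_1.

894

n − 1 = 1044 = 2^2 · 261, so s = 2 and d = 261.
Repeated squaring mod 1045: 17^1 ≡ 17, 17^2 ≡ 289, 17^4 ≡ 966, 17^8 ≡ 1016, 17^16 ≡ 841, 17^32 ≡ 861, 17^64 ≡ 416, 17^128 ≡ 631, 17^256 ≡ 16.
261 = 256 + 4 + 1, so 17^261 ≡ 16·966·17 ≡ 457 (mod 1045).
x_0 = 457.
x_1 = 457^2 mod 1045 = 894.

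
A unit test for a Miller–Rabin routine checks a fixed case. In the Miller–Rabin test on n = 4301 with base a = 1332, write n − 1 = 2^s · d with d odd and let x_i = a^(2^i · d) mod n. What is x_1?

331

n − 1 = 4300 = 2^2 · 1075, so s = 2 and d = 1075.
x_0 = 1332^1075 mod 4301 = 3378.
x_1 = 3378^2 mod 4301 = 331.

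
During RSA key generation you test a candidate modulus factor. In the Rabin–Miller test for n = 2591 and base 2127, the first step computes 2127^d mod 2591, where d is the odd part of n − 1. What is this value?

n − 1 = 2590 = 2^1 · 1295, so s = 1 and d = 1295.
Repeated squaring mod 2591: 2127^1 ≡ 2127, 2127^2 ≡ 243, 2127^4 ≡ 2047, 2127^8 ≡ 562, 2127^16 ≡ 2333, 2127^32 ≡ 1789, 2127^64 ≡ 636, 2127^128 ≡ 300, 2127^256 ≡ 1906, 2127^512 ≡ 254, 2127^1024 ≡ 2332.
1295 = 1024 + 256 + 8 + 4 + 2 + 1, so 2127^1295 ≡ 2332·1906·562·2047·243·2127 ≡ 1 (mod 2591).

1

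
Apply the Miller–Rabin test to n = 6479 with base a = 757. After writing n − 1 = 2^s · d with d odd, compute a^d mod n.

291

n − 1 = 6478 = 2^1 · 3239, so s = 1 and d = 3239.
757^3239 mod 6479 = 291.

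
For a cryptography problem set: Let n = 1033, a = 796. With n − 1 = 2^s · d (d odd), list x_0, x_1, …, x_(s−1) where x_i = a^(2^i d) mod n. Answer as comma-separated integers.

n − 1 = 1032 = 2^3 · 129, so s = 3 and d = 129.
x_0 = 796^129 mod 1033 = 635.
x_1 = 635^2 mod 1033 = 355.
x_2 = 355^2 mod 1033 = 1032.

635, 355, 1032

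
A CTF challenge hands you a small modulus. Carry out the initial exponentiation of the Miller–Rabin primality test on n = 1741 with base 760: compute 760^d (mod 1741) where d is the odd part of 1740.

n − 1 = 1740 = 2^2 · 435, so s = 2 and d = 435.
760^435 mod 1741 = 1.

1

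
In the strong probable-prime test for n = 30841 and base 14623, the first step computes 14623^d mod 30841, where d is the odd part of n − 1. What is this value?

n − 1 = 30840 = 2^3 · 3855, so s = 3 and d = 3855.
14623^3855 mod 30841 = 1.

1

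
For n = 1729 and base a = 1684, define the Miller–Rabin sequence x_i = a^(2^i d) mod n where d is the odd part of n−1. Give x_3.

n − 1 = 1728 = 2^6 · 27, so s = 6 and d = 27.
x_0 = 1684^27 mod 1729 = 512.
x_1 = 512^2 mod 1729 = 1065.
x_2 = 1065^2 mod 1729 = 1.
x_3 = 1^2 mod 1729 = 1.

1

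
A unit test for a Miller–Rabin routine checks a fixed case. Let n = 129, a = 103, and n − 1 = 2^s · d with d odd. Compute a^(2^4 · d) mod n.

100

n − 1 = 128 = 2^7 · 1, so s = 7 and d = 1.
x_0 = 103^1 mod 129 = 103.
x_1 = 103^2 mod 129 = 31.
x_2 = 31^2 mod 129 = 58.
x_3 = 58^2 mod 129 = 10.
x_4 = 10^2 mod 129 = 100.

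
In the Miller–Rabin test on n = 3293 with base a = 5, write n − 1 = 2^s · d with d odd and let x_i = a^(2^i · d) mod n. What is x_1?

n − 1 = 3292 = 2^2 · 823, so s = 2 and d = 823.
Repeated squaring mod 3293: 5^1 ≡ 5, 5^2 ≡ 25, 5^4 ≡ 625, 5^8 ≡ 2051, 5^16 ≡ 1440, 5^32 ≡ 2303, 5^64 ≡ 2079, 5^128 ≡ 1825, 5^256 ≡ 1402, 5^512 ≡ 2976.
823 = 512 + 256 + 32 + 16 + 4 + 2 + 1, so 5^823 ≡ 2976·1402·2303·1440·625·25·5 ≡ 3095 (mod 3293).
x_0 = 3095.
x_1 = 3095^2 mod 3293 = 2981.

2981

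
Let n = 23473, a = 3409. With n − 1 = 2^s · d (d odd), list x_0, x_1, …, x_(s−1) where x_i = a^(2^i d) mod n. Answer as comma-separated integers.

n − 1 = 23472 = 2^4 · 1467, so s = 4 and d = 1467.
x_0 = 3409^1467 mod 23473 = 17216.
x_1 = 17216^2 mod 23473 = 20558.
x_2 = 20558^2 mod 23473 = 23472.
x_3 = 23472^2 mod 23473 = 1.

17216, 20558, 23472, 1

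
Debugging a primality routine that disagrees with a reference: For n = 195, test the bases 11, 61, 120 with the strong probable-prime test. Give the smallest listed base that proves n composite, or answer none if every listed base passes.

11

n − 1 = 194 = 2^1 · 97, so s = 1 and d = 97.
Base 11: x_0 = 11^97 mod 195 = 11. x_0 ∉ {1, 194} and s = 1, so 11 is a Miller–Rabin witness and 195 is composite.
Base 61: x_0 = 61^97 mod 195 = 61. x_0 ∉ {1, 194} and s = 1, so 61 is a Miller–Rabin witness and 195 is composite.
Base 120: x_0 = 120^97 mod 195 = 120. x_0 ∉ {1, 194} and s = 1, so 120 is a Miller–Rabin witness and 195 is composite.
The smallest witness among the given bases is 11.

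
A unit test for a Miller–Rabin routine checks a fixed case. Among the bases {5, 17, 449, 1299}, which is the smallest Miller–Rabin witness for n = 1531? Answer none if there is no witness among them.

none

n − 1 = 1530 = 2^1 · 765, so s = 1 and d = 765.
Base 5: x_0 = 5^765 mod 1531 = 1. x_0 = 1, so 5 is not a witness.
Base 17: x_0 = 17^765 mod 1531 = 1. x_0 = 1, so 17 is not a witness.
Base 449: x_0 = 449^765 mod 1531 = 1. x_0 = 1, so 449 is not a witness.
Base 1299: x_0 = 1299^765 mod 1531 = 1. x_0 = 1, so 1299 is not a witness.
No listed base is a witness for 1531.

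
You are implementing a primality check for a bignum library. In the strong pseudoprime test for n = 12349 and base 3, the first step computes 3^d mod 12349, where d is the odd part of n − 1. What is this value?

n − 1 = 12348 = 2^2 · 3087, so s = 2 and d = 3087.
Repeated squaring mod 12349: 3^1 ≡ 3, 3^2 ≡ 9, 3^4 ≡ 81, 3^8 ≡ 6561, 3^16 ≡ 10456, 3^32 ≡ 2239, 3^64 ≡ 11776, 3^128 ≡ 7255, 3^256 ≡ 3587, 3^512 ≡ 11260, 3^1024 ≡ 417, 3^2048 ≡ 1003.
3087 = 2048 + 1024 + 8 + 4 + 2 + 1, so 3^3087 ≡ 1003·417·6561·81·9·3 ≡ 6447 (mod 12349).

6447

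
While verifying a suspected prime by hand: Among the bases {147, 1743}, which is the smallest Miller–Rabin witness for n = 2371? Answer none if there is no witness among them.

none

n − 1 = 2370 = 2^1 · 1185, so s = 1 and d = 1185.
Base 147: x_0 = 147^1185 mod 2371 = 2370. x_0 = 2370 ≡ −1, so 147 is not a witness.
Base 1743: x_0 = 1743^1185 mod 2371 = 2370. x_0 = 2370 ≡ −1, so 1743 is not a witness.
No listed base is a witness for 2371.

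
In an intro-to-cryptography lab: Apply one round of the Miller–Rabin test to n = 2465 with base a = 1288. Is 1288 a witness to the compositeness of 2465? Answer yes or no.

no

n − 1 = 2464 = 2^5 · 77, so s = 5 and d = 77.
x_0 = 1288^77 mod 2465 = 1288.
x_0 is neither 1 nor 2464, so continue squaring.
x_1 = 1288^2 mod 2465 = 2464.
x_1 ≡ −1, so 1288 is not a witness.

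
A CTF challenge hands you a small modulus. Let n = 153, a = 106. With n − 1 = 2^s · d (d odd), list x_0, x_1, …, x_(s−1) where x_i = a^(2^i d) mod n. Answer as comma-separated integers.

115, 67, 52

n − 1 = 152 = 2^3 · 19, so s = 3 and d = 19.
x_0 = 106^19 mod 153 = 115.
x_1 = 115^2 mod 153 = 67.
x_2 = 67^2 mod 153 = 52.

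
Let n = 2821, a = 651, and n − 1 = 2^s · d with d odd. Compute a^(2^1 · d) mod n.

n − 1 = 2820 = 2^2 · 705, so s = 2 and d = 705.
Repeated squaring mod 2821: 651^1 ≡ 651, 651^2 ≡ 651, 651^4 ≡ 651, 651^8 ≡ 651, 651^16 ≡ 651, 651^32 ≡ 651, 651^64 ≡ 651, 651^128 ≡ 651, 651^256 ≡ 651, 651^512 ≡ 651.
705 = 512 + 128 + 64 + 1, so 651^705 ≡ 651·651·651·651 ≡ 651 (mod 2821).
x_0 = 651.
x_1 = 651^2 mod 2821 = 651.

651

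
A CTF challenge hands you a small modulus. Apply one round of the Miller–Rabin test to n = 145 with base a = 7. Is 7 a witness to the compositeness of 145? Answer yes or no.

n − 1 = 144 = 2^4 · 9, so s = 4 and d = 9.
Repeated squaring mod 145: 7^1 ≡ 7, 7^2 ≡ 49, 7^4 ≡ 81, 7^8 ≡ 36.
9 = 8 + 1, so 7^9 ≡ 36·7 ≡ 107 (mod 145).
x_0 = 7^9 mod 145 = 107.
x_0 is neither 1 nor 144, so continue squaring.
x_1 = 107^2 mod 145 = 139.
x_2 = 139^2 mod 145 = 36.
x_3 = 36^2 mod 145 = 136.
Reached i = s−1 = 3 without hitting −1: 7 is a Miller–Rabin witness and 145 is composite.

yes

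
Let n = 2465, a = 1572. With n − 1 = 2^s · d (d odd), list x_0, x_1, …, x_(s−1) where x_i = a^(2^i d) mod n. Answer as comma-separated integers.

n − 1 = 2464 = 2^5 · 77, so s = 5 and d = 77.
x_0 = 1572^77 mod 2465 = 927.
x_1 = 927^2 mod 2465 = 1509.
x_2 = 1509^2 mod 2465 = 1886.
x_3 = 1886^2 mod 2465 = 1.
x_4 = 1^2 mod 2465 = 1.

927, 1509, 1886, 1, 1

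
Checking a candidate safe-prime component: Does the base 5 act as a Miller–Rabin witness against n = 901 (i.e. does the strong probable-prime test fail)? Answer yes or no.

n − 1 = 900 = 2^2 · 225, so s = 2 and d = 225.
By repeated squaring, 5^225 ≡ 277 (mod 901).
x_0 = 5^225 mod 901 = 277.
x_0 is neither 1 nor 900, so continue squaring.
x_1 = 277^2 mod 901 = 144.
Reached i = s−1 = 1 without hitting −1: 5 is a Miller–Rabin witness and 901 is composite.

yes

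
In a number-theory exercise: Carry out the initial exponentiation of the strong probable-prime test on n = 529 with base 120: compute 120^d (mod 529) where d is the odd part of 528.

n − 1 = 528 = 2^4 · 33, so s = 4 and d = 33.
120^33 mod 529 = 344.

344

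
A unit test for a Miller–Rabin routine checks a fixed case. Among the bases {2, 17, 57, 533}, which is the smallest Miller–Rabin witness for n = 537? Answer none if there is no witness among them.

2

n − 1 = 536 = 2^3 · 67, so s = 3 and d = 67.
Base 2: x_0 = 2^67 mod 537 = 455. x_0 is neither 1 nor 536, so continue squaring. x_1 = 455^2 mod 537 = 280. x_2 = 280^2 mod 537 = 535. Reached i = s−1 = 2 without hitting −1: 2 is a Miller–Rabin witness and 537 is composite.
Base 17: x_0 = 17^67 mod 537 = 425. x_0 is neither 1 nor 536, so continue squaring. x_1 = 425^2 mod 537 = 193. x_2 = 193^2 mod 537 = 196. Reached i = s−1 = 2 without hitting −1: 17 is a Miller–Rabin witness and 537 is composite.
Base 57: x_0 = 57^67 mod 537 = 414. x_0 is neither 1 nor 536, so continue squaring. x_1 = 414^2 mod 537 = 93. x_2 = 93^2 mod 537 = 57. Reached i = s−1 = 2 without hitting −1: 57 is a Miller–Rabin witness and 537 is composite.
Base 533: x_0 = 533^67 mod 537 = 257. x_0 is neither 1 nor 536, so continue squaring. x_1 = 257^2 mod 537 = 535. x_2 = 535^2 mod 537 = 4. Reached i = s−1 = 2 without hitting −1: 533 is a Miller–Rabin witness and 537 is composite.
The smallest witness among the given bases is 2.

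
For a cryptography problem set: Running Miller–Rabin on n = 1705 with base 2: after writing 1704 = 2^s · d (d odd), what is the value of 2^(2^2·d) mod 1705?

686

n − 1 = 1704 = 2^3 · 213, so s = 3 and d = 213.
Repeated squaring mod 1705: 2^1 ≡ 2, 2^2 ≡ 4, 2^4 ≡ 16, 2^8 ≡ 256, 2^16 ≡ 746, 2^32 ≡ 686, 2^64 ≡ 16, 2^128 ≡ 256.
213 = 128 + 64 + 16 + 4 + 1, so 2^213 ≡ 256·16·746·16·2 ≡ 1372 (mod 1705).
x_0 = 1372.
x_1 = 1372^2 mod 1705 = 64.
x_2 = 64^2 mod 1705 = 686.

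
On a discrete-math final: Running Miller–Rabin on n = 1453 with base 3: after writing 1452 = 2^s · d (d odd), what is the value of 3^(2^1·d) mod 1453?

n − 1 = 1452 = 2^2 · 363, so s = 2 and d = 363.
x_0 = 3^363 mod 1453 = 1.
x_1 = 1^2 mod 1453 = 1.

1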